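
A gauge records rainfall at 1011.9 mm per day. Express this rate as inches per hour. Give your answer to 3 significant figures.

1011.9 mm/day × 0.0393701 in/mm × 0.0416667 day/hour = 1.66 in/hour.

1.66 in/hour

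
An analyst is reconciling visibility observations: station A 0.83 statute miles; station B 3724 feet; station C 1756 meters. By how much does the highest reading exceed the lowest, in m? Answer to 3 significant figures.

621 m

station A: 0.83 SM = 1335.76 m.
station B: 3724 ft = 1135.08 m.
Spread: 1756.00 − 1135.08 = 621 m.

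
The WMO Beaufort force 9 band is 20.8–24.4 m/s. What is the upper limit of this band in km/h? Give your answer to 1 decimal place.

20.8–24.4 m/s × 3.6 = 74.9–87.8 km/h.

87.8 km/h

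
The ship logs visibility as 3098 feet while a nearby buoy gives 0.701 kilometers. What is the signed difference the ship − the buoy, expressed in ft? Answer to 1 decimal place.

the buoy: 0.701 km = 2299.869 ft.
Difference: 3098.000 − 2299.869 = 798.1 ft.

798.1 ft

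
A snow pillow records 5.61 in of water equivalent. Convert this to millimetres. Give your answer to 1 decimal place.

142.5 mm

1 in = 25.4 mm, so 5.61 × 25.4 = 142.5 mm.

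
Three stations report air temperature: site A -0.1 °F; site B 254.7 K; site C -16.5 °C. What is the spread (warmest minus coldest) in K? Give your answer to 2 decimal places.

1.95 K

site A: -0.1 °F = -17.833 °C.
site B: 254.7 K = -18.450 °C.
Spread: (-16.500) − (-18.450) = 1.950 °C.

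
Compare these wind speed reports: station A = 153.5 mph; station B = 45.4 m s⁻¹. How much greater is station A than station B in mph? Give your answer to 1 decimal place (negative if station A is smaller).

51.9 mph

station B: 45.4 m/s = 101.557 mph.
Difference: 153.500 − 101.557 = 51.9 mph.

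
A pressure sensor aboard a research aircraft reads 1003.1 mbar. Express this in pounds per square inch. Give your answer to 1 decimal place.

14.5 psi

1 mb = 0.0145038 psi, so 1003.1 × 0.0145038 = 14.5 psi.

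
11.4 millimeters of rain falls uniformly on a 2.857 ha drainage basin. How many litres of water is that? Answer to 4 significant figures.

Area: 2.857 ha = 28570 m².
1 mm over 1 m² is 1 L, so volume = 11.4 × 28570 = 325698 L ≈ 325700 L.

325700 litres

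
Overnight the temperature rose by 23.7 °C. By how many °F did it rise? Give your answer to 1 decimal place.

42.7 °F

A change of 1 °C equals a change of 1.8 °F: Δ°F = 23.7 × 1.8 = 42.7 °F.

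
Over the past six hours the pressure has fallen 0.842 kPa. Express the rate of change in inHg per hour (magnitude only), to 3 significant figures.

0.842 kPa / 6 h × 0.2953 inHg/kPa = 0.0414 inHg/h.

0.0414 inHg per hour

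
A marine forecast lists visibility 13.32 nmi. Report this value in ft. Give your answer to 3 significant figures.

1 nmi = 6076.12 ft, so 13.32 × 6076.12 = 80900 ft.

80900 ft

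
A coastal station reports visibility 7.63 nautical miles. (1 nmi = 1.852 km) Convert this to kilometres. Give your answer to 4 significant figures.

14.13 km

1 nmi = 1.852 km, so 7.63 × 1.852 = 14.13 km.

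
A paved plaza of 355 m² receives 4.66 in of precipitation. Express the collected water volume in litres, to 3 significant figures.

42000 litres

Depth: 4.66 in × 25.4 = 118.364 mm.
1 mm over 1 m² is 1 L, so volume = 118.364 × 355 = 42019.22 L ≈ 42000 L.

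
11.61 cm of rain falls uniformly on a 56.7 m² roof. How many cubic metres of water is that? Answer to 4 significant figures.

6.583 cubic metres

Depth: 11.61 cm × 10 = 116.1 mm.
1 mm over 1 m² is 1 L, so volume = 116.1 × 56.7 = 6582.87 L = 6.583 m³.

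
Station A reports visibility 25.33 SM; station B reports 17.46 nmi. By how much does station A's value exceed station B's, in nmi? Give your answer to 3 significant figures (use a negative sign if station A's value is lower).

station A: 25.33 SM = 22.0112 nmi.
Difference: 22.0112 − 17.4600 = 4.55 nmi.

4.55 nmi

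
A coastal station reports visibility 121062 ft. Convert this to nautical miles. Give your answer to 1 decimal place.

1 ft = 0.000164579 nmi, so 121062 × 0.000164579 = 19.9 nmi.

19.9 nmi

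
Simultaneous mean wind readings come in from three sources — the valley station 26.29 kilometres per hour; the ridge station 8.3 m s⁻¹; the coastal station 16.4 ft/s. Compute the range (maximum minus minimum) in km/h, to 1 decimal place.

the ridge station: 8.3 m/s = 29.880 km/h.
the coastal station: 16.4 ft/s = 17.995 km/h.
Spread: 29.880 − 17.995 = 11.9 km/h.

11.9 km/h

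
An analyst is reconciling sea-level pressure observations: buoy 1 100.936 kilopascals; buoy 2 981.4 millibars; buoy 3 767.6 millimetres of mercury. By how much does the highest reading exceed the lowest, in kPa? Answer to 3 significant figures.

buoy 2: 981.4 mb = 98.1400 kPa.
buoy 3: 767.6 mmHg = 102.3383 kPa.
Spread: 102.3383 − 98.1400 = 4.20 kPa.

4.20 kPa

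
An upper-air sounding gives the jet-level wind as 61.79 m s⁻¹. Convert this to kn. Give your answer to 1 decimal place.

120.1 kt

1 m/s = 1.94384 kt, so 61.79 × 1.94384 = 120.1 kt.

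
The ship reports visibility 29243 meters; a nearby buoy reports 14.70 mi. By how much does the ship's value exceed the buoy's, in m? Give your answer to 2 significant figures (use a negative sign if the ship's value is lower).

5600 m

the buoy: 14.70 SM = 23657.36 m.
Difference: 29243.00 − 23657.36 = 5600 m.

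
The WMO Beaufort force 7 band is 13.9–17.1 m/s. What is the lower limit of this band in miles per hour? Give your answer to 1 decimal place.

31.1 mph

13.9–17.1 m/s × 2.237 = 31.1–38.3 mph.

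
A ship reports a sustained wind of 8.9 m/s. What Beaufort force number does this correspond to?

8.9 m/s lies in the Beaufort 5 band (fresh breeze, 8.0–10.7 m/s).

Beaufort force 5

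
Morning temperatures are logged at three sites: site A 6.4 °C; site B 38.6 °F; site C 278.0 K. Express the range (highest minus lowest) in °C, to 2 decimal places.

2.73 °C

site B: 38.6 °F = 3.667 °C.
site C: 278.0 K = 4.850 °C.
Spread: 6.400 − 3.667 = 2.733 °C.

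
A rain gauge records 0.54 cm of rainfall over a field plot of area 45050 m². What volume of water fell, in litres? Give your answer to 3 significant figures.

243000 litres

Depth: 0.54 cm × 10 = 5.4 mm.
1 mm over 1 m² is 1 L, so volume = 5.4 × 45050 = 243270 L ≈ 243000 L.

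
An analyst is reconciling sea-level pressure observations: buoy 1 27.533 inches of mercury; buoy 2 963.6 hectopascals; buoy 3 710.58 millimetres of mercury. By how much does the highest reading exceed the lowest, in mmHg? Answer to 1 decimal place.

buoy 1: 27.533 inHg = 699.338 mmHg.
buoy 2: 963.6 hPa = 722.759 mmHg.
Spread: 722.759 − 699.338 = 23.4 mmHg.

23.4 mmHg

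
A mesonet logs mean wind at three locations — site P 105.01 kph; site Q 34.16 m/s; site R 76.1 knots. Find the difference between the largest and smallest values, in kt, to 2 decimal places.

site P: 105.01 km/h = 56.7009 kt.
site Q: 34.16 m/s = 66.4017 kt.
Spread: 76.1000 − 56.7009 = 19.40 kt.

19.40 kt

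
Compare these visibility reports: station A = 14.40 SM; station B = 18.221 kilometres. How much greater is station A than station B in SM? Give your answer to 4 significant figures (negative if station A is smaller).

3.078 SM

station B: 18.221 km = 11.32200 SM.
Difference: 14.40000 − 11.32200 = 3.078 SM.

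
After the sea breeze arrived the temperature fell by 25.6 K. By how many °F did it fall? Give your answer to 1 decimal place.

46.1 °F

Converting a difference, only the 9/5 scale factor applies: Δ°F = 25.6 × 1.8 = 46.1 °F.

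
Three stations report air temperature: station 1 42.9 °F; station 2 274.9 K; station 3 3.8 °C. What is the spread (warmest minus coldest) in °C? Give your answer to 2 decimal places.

4.31 °C

station 1: 42.9 °F = 6.056 °C.
station 2: 274.9 K = 1.750 °C.
Spread: 6.056 − 1.750 = 4.306 °C.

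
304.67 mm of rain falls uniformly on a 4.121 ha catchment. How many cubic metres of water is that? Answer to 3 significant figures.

12600 cubic metres

Area: 4.121 ha = 41210 m².
1 mm over 1 m² is 1 L, so volume = 304.67 × 41210 = 12555451 L = 12600 m³.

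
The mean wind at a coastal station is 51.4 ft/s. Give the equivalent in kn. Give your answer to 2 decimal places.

30.45 kt

1 ft/s = 0.592484 kt, so 51.4 × 0.592484 = 30.45 kt.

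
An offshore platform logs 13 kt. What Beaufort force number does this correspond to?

Beaufort force 4

13 kt lies in the Beaufort 4 band (moderate breeze, 11–16 kt).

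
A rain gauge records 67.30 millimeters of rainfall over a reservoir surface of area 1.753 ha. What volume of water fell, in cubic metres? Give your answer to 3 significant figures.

1180 cubic metres

Area: 1.753 ha = 17530 m².
1 mm over 1 m² is 1 L, so volume = 67.3 × 17530 = 1179769 L = 1180 m³.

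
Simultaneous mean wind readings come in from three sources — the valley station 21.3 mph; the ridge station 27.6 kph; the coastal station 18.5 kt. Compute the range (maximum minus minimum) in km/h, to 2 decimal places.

the valley station: 21.3 mph = 34.2790 km/h.
the coastal station: 18.5 kt = 34.2620 km/h.
Spread: 34.2790 − 27.6000 = 6.68 km/h.

6.68 km/h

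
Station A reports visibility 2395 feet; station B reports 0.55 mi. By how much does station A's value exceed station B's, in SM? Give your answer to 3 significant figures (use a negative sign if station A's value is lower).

-0.0964 SM

station A: 2395 ft = 0.453598 SM.
Difference: 0.453598 − 0.550000 = -0.0964 SM.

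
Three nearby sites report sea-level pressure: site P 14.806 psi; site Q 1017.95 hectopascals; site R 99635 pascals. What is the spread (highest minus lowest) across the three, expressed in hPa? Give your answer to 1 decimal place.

site P: 14.806 psi = 1020.838 hPa.
site R: 99635 Pa = 996.350 hPa.
Spread: 1020.838 − 996.350 = 24.5 hPa.

24.5 hPa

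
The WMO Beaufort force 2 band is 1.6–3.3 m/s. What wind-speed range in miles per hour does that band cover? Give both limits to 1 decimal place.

1.6–3.3 m/s × 2.237 = 3.6–7.4 mph.

3.6 to 7.4 mph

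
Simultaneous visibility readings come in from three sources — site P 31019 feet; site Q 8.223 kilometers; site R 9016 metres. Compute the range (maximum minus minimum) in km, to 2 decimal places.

1.23 km

site P: 31019 ft = 9.4546 km.
site R: 9016 m = 9.0160 km.
Spread: 9.4546 − 8.2230 = 1.23 km.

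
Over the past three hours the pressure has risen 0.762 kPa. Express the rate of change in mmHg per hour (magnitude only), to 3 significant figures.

1.91 mmHg per hour

0.762 kPa / 3 h × 7.50062 mmHg/kPa = 1.91 mmHg/h.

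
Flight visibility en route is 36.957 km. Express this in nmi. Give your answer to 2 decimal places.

19.96 nmi

1 km = 0.539957 nmi, so 36.957 × 0.539957 = 19.96 nmi.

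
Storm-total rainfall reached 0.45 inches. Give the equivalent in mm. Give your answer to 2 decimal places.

1 in = 25.4 mm, so 0.45 × 25.4 = 11.43 mm.

11.43 mm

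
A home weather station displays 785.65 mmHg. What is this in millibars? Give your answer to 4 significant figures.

1047 mb

1 mmHg = 1.33322 mb, so 785.65 × 1.33322 = 1047 mb.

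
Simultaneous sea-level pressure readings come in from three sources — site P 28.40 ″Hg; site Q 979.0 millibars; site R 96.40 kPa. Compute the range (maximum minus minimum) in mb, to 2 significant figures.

17 mb

site P: 28.40 inHg = 961.73 mb.
site R: 96.40 kPa = 964.00 mb.
Spread: 979.00 − 961.73 = 17 mb.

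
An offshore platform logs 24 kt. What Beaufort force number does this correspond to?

24 kt lies in the Beaufort 6 band (strong breeze, 22–27 kt).

Beaufort force 6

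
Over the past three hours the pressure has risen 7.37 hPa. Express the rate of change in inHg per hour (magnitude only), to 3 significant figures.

7.37 hPa / 3 h × 0.02953 inHg/hPa = 0.0725 inHg/h.

0.0725 inHg per hour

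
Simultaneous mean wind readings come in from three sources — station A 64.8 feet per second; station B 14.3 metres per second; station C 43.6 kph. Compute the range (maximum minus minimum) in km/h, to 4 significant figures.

27.50 km/h

station A: 64.8 ft/s = 71.1037 km/h.
station B: 14.3 m/s = 51.4800 km/h.
Spread: 71.1037 − 43.6000 = 27.50 km/h.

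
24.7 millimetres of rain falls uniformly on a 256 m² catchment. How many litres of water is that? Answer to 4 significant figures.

6323 litres

1 mm over 1 m² is 1 L, so volume = 24.7 × 256 = 6323.2 L ≈ 6323 L.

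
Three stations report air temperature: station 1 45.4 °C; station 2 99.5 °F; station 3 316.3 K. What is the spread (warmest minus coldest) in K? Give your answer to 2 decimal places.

7.90 K

station 2: 99.5 °F = 37.500 °C.
station 3: 316.3 K = 43.150 °C.
Spread: 45.400 − 37.500 = 7.900 °C.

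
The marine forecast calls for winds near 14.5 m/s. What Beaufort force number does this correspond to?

Beaufort force 7

14.5 m/s lies in the Beaufort 7 band (near gale, 13.9–17.1 m/s).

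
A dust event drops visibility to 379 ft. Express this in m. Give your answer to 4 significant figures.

115.5 m

1 ft = 0.3048 m, so 379 × 0.3048 = 115.5 m.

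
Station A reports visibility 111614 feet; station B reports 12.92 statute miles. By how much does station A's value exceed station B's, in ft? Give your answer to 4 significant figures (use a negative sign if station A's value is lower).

43400 ft

station B: 12.92 SM = 68217.60 ft.
Difference: 111614.00 − 68217.60 = 43400 ft.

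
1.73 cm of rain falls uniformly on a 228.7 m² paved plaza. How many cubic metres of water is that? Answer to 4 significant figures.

3.957 cubic metres

Depth: 1.73 cm × 10 = 17.3 mm.
1 mm over 1 m² is 1 L, so volume = 17.3 × 228.7 = 3956.51 L = 3.957 m³.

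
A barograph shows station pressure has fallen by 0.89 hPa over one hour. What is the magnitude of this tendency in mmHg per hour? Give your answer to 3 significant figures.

0.89 hPa / 1 h × 0.750062 mmHg/hPa = 0.668 mmHg/h.

0.668 mmHg per hour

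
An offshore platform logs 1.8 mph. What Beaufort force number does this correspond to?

Beaufort force 1

1.8 mph = 0.8 m/s, which is Beaufort 1 (light air, 0.3–1.5 m/s).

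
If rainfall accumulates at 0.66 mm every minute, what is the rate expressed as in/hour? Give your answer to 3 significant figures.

1.56 in/hour

0.66 mm/minute × 0.0393701 in/mm × 60 minute/hour = 1.56 in/hour.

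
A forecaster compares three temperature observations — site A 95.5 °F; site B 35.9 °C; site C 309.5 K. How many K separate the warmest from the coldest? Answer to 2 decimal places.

1.07 K

site A: 95.5 °F = 35.278 °C.
site C: 309.5 K = 36.350 °C.
Spread: 36.350 − 35.278 = 1.072 °C.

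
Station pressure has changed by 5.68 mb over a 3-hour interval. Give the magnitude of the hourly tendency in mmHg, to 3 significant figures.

5.68 mb / 3 h × 0.750062 mmHg/mb = 1.42 mmHg/h.

1.42 mmHg per hour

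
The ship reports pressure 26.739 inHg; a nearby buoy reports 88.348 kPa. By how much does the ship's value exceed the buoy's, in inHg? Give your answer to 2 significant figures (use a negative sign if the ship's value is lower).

the buoy: 88.348 kPa = 26.0891 inHg.
Difference: 26.7390 − 26.0891 = 0.65 inHg.

0.65 inHg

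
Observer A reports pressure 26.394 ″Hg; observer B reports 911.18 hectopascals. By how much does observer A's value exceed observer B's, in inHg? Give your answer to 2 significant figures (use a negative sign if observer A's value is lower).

observer B: 911.18 hPa = 26.9071 inHg.
Difference: 26.3940 − 26.9071 = -0.51 inHg.

-0.51 inHg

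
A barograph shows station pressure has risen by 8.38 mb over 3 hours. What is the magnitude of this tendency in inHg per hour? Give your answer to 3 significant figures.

8.38 mb / 3 h × 0.02953 inHg/mb = 0.0825 inHg/h.

0.0825 inHg per hour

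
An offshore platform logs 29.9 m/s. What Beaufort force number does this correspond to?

29.9 m/s lies in the Beaufort 11 band (violent storm, 28.5–32.6 m/s).

Beaufort force 11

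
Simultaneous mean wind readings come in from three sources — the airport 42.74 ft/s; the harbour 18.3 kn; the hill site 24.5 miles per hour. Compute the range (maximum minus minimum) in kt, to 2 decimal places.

7.02 kt

the airport: 42.74 ft/s = 25.3228 kt.
the hill site: 24.5 mph = 21.2899 kt.
Spread: 25.3228 − 18.3000 = 7.02 kt.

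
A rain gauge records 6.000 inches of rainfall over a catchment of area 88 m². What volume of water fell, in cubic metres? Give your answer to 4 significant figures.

Depth: 6.000 in × 25.4 = 152.4 mm.
1 mm over 1 m² is 1 L, so volume = 152.4 × 88 = 13411.2 L = 13.41 m³.

13.41 cubic metres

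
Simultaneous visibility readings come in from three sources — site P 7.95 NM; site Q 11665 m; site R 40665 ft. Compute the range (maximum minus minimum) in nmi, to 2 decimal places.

1.65 nmi

site Q: 11665 m = 6.2986 nmi.
site R: 40665 ft = 6.6926 nmi.
Spread: 7.9500 − 6.2986 = 1.65 nmi.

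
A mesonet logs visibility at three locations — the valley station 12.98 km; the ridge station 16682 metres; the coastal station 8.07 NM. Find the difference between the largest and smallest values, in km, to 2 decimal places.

3.70 km

the ridge station: 16682 m = 16.6820 km.
the coastal station: 8.07 nmi = 14.9456 km.
Spread: 16.6820 − 12.9800 = 3.70 km.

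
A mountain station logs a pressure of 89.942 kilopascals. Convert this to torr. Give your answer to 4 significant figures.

1 kPa = 7.50062 mmHg, so 89.942 × 7.50062 = 674.6 mmHg.

674.6 mmHg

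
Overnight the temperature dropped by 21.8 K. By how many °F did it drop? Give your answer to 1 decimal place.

A change of 1 °C equals a change of 1.8 °F: Δ°F = 21.8 × 1.8 = 39.2 °F.

39.2 °F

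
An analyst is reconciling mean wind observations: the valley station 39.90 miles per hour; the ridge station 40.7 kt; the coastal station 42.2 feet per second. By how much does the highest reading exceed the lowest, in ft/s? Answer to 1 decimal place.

26.5 ft/s

the valley station: 39.90 mph = 58.520 ft/s.
the ridge station: 40.7 kt = 68.694 ft/s.
Spread: 68.694 − 42.200 = 26.5 ft/s.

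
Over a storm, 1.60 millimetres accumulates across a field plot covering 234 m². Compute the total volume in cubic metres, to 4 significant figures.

1 mm over 1 m² is 1 L, so volume = 1.6 × 234 = 374.4 L = 0.3744 m³.

0.3744 cubic metres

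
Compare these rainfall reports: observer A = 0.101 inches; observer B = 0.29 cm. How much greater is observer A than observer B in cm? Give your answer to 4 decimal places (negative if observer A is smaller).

-0.0335 cm

observer A: 0.101 in = 0.256540 cm.
Difference: 0.256540 − 0.290000 = -0.0335 cm.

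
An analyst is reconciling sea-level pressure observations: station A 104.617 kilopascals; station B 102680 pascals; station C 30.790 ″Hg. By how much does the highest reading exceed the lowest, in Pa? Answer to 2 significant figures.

1900 Pa

station A: 104.617 kPa = 104617.00 Pa.
station C: 30.790 inHg = 104266.92 Pa.
Spread: 104617.00 − 102680.00 = 1900 Pa.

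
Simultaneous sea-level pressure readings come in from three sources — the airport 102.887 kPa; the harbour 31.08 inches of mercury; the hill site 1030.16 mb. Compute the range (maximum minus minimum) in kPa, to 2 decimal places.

the harbour: 31.08 inHg = 105.2490 kPa.
the hill site: 1030.16 mb = 103.0160 kPa.
Spread: 105.2490 − 102.8870 = 2.36 kPa.

2.36 kPa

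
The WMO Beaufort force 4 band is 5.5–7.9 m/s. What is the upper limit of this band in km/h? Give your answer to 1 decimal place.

5.5–7.9 m/s × 3.6 = 19.8–28.4 km/h.

28.4 km/h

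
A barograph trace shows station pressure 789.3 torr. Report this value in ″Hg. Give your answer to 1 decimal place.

1 mmHg = 0.0393701 inHg, so 789.3 × 0.0393701 = 31.1 inHg.

31.1 inHg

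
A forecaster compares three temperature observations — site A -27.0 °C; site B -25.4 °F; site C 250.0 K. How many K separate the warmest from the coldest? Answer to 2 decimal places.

8.74 K

site B: -25.4 °F = -31.889 °C.
site C: 250.0 K = -23.150 °C.
Spread: (-23.150) − (-31.889) = 8.739 °C.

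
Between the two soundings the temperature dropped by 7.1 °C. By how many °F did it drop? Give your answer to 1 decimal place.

A change of 1 °C equals a change of 1.8 °F: Δ°F = 7.1 × 1.8 = 12.8 °F.

12.8 °F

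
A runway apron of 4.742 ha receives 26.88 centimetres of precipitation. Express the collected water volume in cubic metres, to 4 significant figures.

Depth: 26.88 cm × 10 = 268.8 mm.
Area: 4.742 ha = 47420 m².
1 mm over 1 m² is 1 L, so volume = 268.8 × 47420 = 12746496 L = 12750 m³.

12750 cubic metres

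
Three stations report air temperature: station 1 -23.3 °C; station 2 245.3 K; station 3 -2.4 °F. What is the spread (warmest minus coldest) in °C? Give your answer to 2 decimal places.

8.74 °C

station 2: 245.3 K = -27.850 °C.
station 3: -2.4 °F = -19.111 °C.
Spread: (-19.111) − (-27.850) = 8.739 °C.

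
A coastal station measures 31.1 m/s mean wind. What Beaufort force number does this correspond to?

31.1 m/s lies in the Beaufort 11 band (violent storm, 28.5–32.6 m/s).

Beaufort force 11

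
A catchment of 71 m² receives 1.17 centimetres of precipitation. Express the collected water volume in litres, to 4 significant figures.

Depth: 1.17 cm × 10 = 11.7 mm.
1 mm over 1 m² is 1 L, so volume = 11.7 × 71 = 830.7 L.

830.7 litres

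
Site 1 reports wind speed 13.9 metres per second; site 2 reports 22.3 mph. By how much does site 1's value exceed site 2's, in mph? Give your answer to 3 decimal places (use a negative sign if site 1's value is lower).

site 1: 13.9 m/s = 31.09341 mph.
Difference: 31.09341 − 22.30000 = 8.793 mph.

8.793 mph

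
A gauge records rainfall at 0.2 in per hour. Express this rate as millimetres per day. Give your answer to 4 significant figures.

0.2 in/hour × 25.4 mm/in × 24 hour/day = 121.9 mm/day.

121.9 mm/day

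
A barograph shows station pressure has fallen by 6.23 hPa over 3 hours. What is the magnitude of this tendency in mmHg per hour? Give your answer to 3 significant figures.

6.23 hPa / 3 h × 0.750062 mmHg/hPa = 1.56 mmHg/h.

1.56 mmHg per hour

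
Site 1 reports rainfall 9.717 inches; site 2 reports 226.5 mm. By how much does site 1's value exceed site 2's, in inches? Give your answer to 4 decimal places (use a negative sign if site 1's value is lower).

site 2: 226.5 mm = 8.917323 in.
Difference: 9.717000 − 8.917323 = 0.7997 in.

0.7997 in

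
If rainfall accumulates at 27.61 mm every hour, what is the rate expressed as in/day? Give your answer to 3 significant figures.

27.61 mm/hour × 0.0393701 in/mm × 24 hour/day = 26.1 in/day.

26.1 in/day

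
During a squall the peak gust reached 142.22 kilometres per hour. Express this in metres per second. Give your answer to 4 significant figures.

1 km/h = 0.277778 m/s, so 142.22 × 0.277778 = 39.51 m/s.

39.51 m/s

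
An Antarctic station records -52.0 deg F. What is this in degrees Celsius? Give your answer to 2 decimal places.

°C = (°F − 32) × 5/9 = (-52.0 − 32) / 1.8 = -46.67 °C.

-46.67 °C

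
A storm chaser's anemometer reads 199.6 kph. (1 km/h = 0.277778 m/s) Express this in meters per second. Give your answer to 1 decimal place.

55.4 m/s

1 km/h = 0.277778 m/s, so 199.6 × 0.277778 = 55.4 m/s.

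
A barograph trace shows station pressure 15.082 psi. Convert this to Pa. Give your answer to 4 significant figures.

104000 Pa

1 psi = 6894.76 Pa, so 15.082 × 6894.76 = 104000 Pa.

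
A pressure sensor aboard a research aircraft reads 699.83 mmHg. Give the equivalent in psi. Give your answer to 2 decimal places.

1 mmHg = 0.0193368 psi, so 699.83 × 0.0193368 = 13.53 psi.

13.53 psi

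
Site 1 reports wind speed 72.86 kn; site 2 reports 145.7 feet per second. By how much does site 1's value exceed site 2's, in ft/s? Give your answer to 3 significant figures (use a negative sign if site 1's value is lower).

site 1: 72.86 kt = 122.974 ft/s.
Difference: 122.974 − 145.700 = -22.7 ft/s.

-22.7 ft/s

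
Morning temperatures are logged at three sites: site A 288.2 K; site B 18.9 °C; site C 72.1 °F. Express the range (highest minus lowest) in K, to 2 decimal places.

site A: 288.2 K = 15.050 °C.
site C: 72.1 °F = 22.278 °C.
Spread: 22.278 − 15.050 = 7.228 °C.

7.23 K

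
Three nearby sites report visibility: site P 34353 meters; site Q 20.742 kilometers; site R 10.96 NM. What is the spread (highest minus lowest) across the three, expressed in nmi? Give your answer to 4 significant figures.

7.589 nmi

site P: 34353 m = 18.54914 nmi.
site Q: 20.742 km = 11.19978 nmi.
Spread: 18.54914 − 10.96000 = 7.589 nmi.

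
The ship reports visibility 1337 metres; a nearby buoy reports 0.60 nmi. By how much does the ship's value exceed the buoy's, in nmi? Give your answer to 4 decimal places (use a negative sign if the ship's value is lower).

0.1219 nmi

the ship: 1337 m = 0.721922 nmi.
Difference: 0.721922 − 0.600000 = 0.1219 nmi.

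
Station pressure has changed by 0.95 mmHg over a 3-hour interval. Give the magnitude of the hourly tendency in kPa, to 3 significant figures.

0.0422 kPa per hour

0.95 mmHg / 3 h × 0.133322 kPa/mmHg = 0.0422 kPa/h.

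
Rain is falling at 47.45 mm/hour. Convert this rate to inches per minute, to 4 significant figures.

0.03114 in/minute

47.45 mm/hour × 0.0393701 in/mm × 0.0166667 hour/minute = 0.03114 in/minute.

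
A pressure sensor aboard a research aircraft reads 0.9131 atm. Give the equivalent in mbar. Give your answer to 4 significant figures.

1 atm = 1013.25 mb, so 0.9131 × 1013.25 = 925.2 mb.

925.2 mb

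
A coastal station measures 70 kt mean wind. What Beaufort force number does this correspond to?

Beaufort force 12

70 kt lies in the Beaufort 12 band (hurricane force, ≥64 kt).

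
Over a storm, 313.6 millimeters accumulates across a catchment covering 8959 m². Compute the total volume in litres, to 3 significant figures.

1 mm over 1 m² is 1 L, so volume = 313.6 × 8959 = 2809542.4 L ≈ 2810000 L.

2810000 litres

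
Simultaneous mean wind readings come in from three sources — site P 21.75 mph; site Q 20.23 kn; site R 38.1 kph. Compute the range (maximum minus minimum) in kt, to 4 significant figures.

1.672 kt

site P: 21.75 mph = 18.90023 kt.
site R: 38.1 km/h = 20.57235 kt.
Spread: 20.57235 − 18.90023 = 1.672 kt.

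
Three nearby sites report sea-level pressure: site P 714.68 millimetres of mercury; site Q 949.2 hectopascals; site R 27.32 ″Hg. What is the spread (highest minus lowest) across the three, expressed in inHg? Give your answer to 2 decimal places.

site P: 714.68 mmHg = 28.1370 inHg.
site Q: 949.2 hPa = 28.0299 inHg.
Spread: 28.1370 − 27.3200 = 0.82 inHg.

0.82 inHg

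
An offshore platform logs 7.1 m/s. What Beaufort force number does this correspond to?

Beaufort force 4

7.1 m/s lies in the Beaufort 4 band (moderate breeze, 5.5–7.9 m/s).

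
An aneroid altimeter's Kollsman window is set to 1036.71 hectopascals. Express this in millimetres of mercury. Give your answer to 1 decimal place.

1 hPa = 0.750062 mmHg, so 1036.71 × 0.750062 = 777.6 mmHg.

777.6 mmHg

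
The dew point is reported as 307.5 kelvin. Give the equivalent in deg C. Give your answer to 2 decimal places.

34.35 °C

°C = 307.5 − 273.15 = 34.35 °C.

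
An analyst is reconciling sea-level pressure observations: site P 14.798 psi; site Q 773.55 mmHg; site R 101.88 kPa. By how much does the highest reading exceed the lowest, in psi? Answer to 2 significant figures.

0.18 psi

site Q: 773.55 mmHg = 14.9580 psi.
site R: 101.88 kPa = 14.7764 psi.
Spread: 14.9580 − 14.7764 = 0.18 psi.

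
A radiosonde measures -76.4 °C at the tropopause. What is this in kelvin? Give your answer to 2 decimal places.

K = -76.4 + 273.15 = 196.75 K.

196.75 K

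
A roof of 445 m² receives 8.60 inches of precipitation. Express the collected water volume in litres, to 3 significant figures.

Depth: 8.60 in × 25.4 = 218.44 mm.
1 mm over 1 m² is 1 L, so volume = 218.44 × 445 = 97205.8 L ≈ 97200 L.

97200 litres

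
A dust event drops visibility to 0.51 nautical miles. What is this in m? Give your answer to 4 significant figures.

944.5 m

1 nmi = 1852 m, so 0.51 × 1852 = 944.5 m.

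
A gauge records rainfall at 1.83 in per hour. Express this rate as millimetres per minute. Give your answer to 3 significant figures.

0.775 mm/minute

1.83 in/hour × 25.4 mm/in × 0.0166667 hour/minute = 0.775 mm/minute.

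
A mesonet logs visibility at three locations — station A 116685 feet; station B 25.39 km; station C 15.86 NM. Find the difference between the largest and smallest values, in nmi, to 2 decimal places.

station A: 116685 ft = 19.2039 nmi.
station B: 25.39 km = 13.7095 nmi.
Spread: 19.2039 − 13.7095 = 5.49 nmi.

5.49 nmi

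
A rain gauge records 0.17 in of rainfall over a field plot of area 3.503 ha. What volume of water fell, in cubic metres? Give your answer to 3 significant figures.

151 cubic metres

Depth: 0.17 in × 25.4 = 4.318 mm.
Area: 3.503 ha = 35030 m².
1 mm over 1 m² is 1 L, so volume = 4.318 × 35030 = 151259.54 L = 151 m³.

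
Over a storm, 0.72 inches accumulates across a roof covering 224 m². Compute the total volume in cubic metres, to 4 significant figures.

4.097 cubic metres

Depth: 0.72 in × 25.4 = 18.288 mm.
1 mm over 1 m² is 1 L, so volume = 18.288 × 224 = 4096.512 L = 4.097 m³.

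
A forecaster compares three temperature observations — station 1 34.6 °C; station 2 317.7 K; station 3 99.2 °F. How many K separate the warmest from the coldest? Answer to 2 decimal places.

station 2: 317.7 K = 44.550 °C.
station 3: 99.2 °F = 37.333 °C.
Spread: 44.550 − 34.600 = 9.950 °C.

9.95 K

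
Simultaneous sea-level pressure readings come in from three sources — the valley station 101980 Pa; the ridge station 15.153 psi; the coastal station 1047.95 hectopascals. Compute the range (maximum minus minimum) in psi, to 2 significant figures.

0.41 psi

the valley station: 101980 Pa = 14.7909 psi.
the coastal station: 1047.95 hPa = 15.1992 psi.
Spread: 15.1992 − 14.7909 = 0.41 psi.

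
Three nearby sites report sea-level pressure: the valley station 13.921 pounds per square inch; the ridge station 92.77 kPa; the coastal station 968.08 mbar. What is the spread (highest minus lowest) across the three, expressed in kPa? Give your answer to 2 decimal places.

4.04 kPa

the valley station: 13.921 psi = 95.9819 kPa.
the coastal station: 968.08 mb = 96.8080 kPa.
Spread: 96.8080 − 92.7700 = 4.04 kPa.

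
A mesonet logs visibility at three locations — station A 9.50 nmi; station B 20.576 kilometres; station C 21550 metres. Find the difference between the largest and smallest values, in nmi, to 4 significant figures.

station B: 20.576 km = 11.11015 nmi.
station C: 21550 m = 11.63607 nmi.
Spread: 11.63607 − 9.50000 = 2.136 nmi.

2.136 nmi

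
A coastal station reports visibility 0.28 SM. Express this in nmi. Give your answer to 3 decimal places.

0.243 nmi

1 SM = 0.868976 nmi, so 0.28 × 0.868976 = 0.243 nmi.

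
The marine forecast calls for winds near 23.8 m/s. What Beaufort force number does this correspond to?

23.8 m/s lies in the Beaufort 9 band (strong gale, 20.8–24.4 m/s).

Beaufort force 9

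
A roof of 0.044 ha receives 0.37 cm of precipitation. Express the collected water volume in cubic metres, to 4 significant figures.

Depth: 0.37 cm × 10 = 3.7 mm.
Area: 0.044 ha = 440 m².
1 mm over 1 m² is 1 L, so volume = 3.7 × 440 = 1628 L = 1.628 m³.

1.628 cubic metres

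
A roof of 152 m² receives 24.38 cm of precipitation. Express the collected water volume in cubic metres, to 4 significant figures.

Depth: 24.38 cm × 10 = 243.8 mm.
1 mm over 1 m² is 1 L, so volume = 243.8 × 152 = 37057.6 L = 37.06 m³.

37.06 cubic metres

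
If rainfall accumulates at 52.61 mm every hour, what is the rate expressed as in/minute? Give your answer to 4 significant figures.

52.61 mm/hour × 0.0393701 in/mm × 0.0166667 hour/minute = 0.03452 in/minute.

0.03452 in/minute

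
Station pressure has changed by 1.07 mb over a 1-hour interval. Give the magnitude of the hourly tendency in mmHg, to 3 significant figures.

1.07 mb / 1 h × 0.750062 mmHg/mb = 0.803 mmHg/h.

0.803 mmHg per hour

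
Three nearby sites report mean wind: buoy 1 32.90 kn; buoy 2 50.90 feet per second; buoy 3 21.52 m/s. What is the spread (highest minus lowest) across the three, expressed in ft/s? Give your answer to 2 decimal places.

19.70 ft/s

buoy 1: 32.90 kt = 55.5289 ft/s.
buoy 3: 21.52 m/s = 70.6037 ft/s.
Spread: 70.6037 − 50.9000 = 19.70 ft/s.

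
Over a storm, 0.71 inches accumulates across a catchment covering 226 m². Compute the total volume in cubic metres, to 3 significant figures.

4.08 cubic metres

Depth: 0.71 in × 25.4 = 18.034 mm.
1 mm over 1 m² is 1 L, so volume = 18.034 × 226 = 4075.684 L = 4.08 m³.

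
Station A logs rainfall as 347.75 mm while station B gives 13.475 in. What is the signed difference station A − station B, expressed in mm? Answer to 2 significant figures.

station B: 13.475 in = 342.265 mm.
Difference: 347.750 − 342.265 = 5.5 mm.

5.5 mm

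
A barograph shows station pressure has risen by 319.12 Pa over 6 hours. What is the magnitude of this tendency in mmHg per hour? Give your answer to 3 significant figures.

319.12 Pa / 6 h × 0.00750062 mmHg/Pa = 0.399 mmHg/h.

0.399 mmHg per hour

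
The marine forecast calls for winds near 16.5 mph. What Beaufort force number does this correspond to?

16.5 mph = 7.4 m/s, which is Beaufort 4 (moderate breeze, 5.5–7.9 m/s).

Beaufort force 4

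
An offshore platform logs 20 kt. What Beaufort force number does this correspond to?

20 kt lies in the Beaufort 5 band (fresh breeze, 17–21 kt).

Beaufort force 5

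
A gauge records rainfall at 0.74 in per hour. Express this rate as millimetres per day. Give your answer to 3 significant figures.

0.74 in/hour × 25.4 mm/in × 24 hour/day = 451 mm/day.

451 mm/day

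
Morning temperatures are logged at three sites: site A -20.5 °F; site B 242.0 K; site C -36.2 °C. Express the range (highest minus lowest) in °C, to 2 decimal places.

site A: -20.5 °F = -29.167 °C.
site B: 242.0 K = -31.150 °C.
Spread: (-29.167) − (-36.200) = 7.033 °C.

7.03 °C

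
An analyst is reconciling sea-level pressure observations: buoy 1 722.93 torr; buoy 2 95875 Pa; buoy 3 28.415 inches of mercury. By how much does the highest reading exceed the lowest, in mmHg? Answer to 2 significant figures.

3.8 mmHg

buoy 2: 95875 Pa = 719.122 mmHg.
buoy 3: 28.415 inHg = 721.741 mmHg.
Spread: 722.930 − 719.122 = 3.8 mmHg.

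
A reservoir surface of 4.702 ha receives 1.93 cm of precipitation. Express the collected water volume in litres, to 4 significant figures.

Depth: 1.93 cm × 10 = 19.3 mm.
Area: 4.702 ha = 47020 m².
1 mm over 1 m² is 1 L, so volume = 19.3 × 47020 = 907486 L ≈ 907500 L.

907500 litres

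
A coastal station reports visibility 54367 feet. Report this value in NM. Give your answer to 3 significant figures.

8.95 nmi

1 ft = 0.000164579 nmi, so 54367 × 0.000164579 = 8.95 nmi.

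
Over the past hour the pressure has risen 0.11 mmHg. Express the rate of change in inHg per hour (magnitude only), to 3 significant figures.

0.00433 inHg per hour

0.11 mmHg / 1 h × 0.0393701 inHg/mmHg = 0.00433 inHg/h.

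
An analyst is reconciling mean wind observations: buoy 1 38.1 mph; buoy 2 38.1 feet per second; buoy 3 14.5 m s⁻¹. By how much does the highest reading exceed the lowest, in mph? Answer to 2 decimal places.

12.12 mph

buoy 2: 38.1 ft/s = 25.9773 mph.
buoy 3: 14.5 m/s = 32.4356 mph.
Spread: 38.1000 − 25.9773 = 12.12 mph.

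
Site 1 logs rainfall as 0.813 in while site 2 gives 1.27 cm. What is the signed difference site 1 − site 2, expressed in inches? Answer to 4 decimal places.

0.3130 in

site 2: 1.27 cm = 0.500000 in.
Difference: 0.813000 − 0.500000 = 0.3130 in.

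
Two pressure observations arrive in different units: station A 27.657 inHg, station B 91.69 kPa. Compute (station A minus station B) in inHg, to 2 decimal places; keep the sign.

0.58 inHg

station B: 91.69 kPa = 27.0760 inHg.
Difference: 27.6570 − 27.0760 = 0.58 inHg.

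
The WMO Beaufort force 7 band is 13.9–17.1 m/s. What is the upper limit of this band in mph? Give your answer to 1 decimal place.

13.9–17.1 m/s × 2.237 = 31.1–38.3 mph.

38.3 mph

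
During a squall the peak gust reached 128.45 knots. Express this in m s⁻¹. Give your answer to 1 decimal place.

1 kt = 0.514444 m/s, so 128.45 × 0.514444 = 66.1 m/s.

66.1 m/s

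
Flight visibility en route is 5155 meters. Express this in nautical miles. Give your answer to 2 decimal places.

2.78 nmi

1 m = 0.000539957 nmi, so 5155 × 0.000539957 = 2.78 nmi.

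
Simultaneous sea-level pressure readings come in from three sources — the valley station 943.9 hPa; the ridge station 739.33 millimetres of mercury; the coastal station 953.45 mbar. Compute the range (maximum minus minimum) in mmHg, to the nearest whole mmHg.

31 mmHg

the valley station: 943.9 hPa = 707.98 mmHg.
the coastal station: 953.45 mb = 715.15 mmHg.
Spread: 739.33 − 707.98 = 31 mmHg.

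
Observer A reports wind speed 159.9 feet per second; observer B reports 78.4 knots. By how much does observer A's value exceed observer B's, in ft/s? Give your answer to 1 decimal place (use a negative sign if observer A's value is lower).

observer B: 78.4 kt = 132.324 ft/s.
Difference: 159.900 − 132.324 = 27.6 ft/s.

27.6 ft/s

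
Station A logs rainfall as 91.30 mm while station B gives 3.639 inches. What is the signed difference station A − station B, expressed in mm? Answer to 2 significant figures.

station B: 3.639 in = 92.431 mm.
Difference: 91.300 − 92.431 = -1.1 mm.

-1.1 mm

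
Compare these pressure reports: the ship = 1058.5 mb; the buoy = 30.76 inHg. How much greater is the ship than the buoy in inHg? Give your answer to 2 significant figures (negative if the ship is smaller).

the ship: 1058.5 mb = 31.2575 inHg.
Difference: 31.2575 − 30.7600 = 0.50 inHg.

0.50 inHg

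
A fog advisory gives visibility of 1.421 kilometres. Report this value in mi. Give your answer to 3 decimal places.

0.883 SM

1 km = 0.621371 SM, so 1.421 × 0.621371 = 0.883 SM.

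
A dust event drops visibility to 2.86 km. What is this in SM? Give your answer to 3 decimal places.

1.777 SM

1 km = 0.621371 SM, so 2.86 × 0.621371 = 1.777 SM.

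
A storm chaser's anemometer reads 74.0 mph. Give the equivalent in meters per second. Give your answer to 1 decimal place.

33.1 m/s

1 mph = 0.44704 m/s, so 74.0 × 0.44704 = 33.1 m/s.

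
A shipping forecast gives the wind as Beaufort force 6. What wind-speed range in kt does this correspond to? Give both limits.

Beaufort 6 (strong breeze) spans 22–27 knots.

22 to 27 kt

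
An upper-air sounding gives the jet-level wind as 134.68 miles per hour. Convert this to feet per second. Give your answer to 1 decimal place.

197.5 ft/s

1 mph = 1.46667 ft/s, so 134.68 × 1.46667 = 197.5 ft/s.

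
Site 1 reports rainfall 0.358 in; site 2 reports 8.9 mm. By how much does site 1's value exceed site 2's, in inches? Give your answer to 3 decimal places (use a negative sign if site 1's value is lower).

site 2: 8.9 mm = 0.35039 in.
Difference: 0.35800 − 0.35039 = 0.008 in.

0.008 in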